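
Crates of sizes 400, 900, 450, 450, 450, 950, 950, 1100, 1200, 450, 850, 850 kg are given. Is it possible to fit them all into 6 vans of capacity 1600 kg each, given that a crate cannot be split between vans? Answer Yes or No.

Total = 9000 kg; ⌈9000/1600⌉ = 6.
7 crates each exceed half the capacity and cannot share a van, forcing at least 7 vans.
At least 7 vans are required, but only 6 are allowed.

No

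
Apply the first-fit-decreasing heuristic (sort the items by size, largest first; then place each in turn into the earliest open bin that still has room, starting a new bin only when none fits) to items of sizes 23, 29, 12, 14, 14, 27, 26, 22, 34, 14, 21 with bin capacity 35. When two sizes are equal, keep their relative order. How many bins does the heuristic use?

Sorted descending: 34, 29, 27, 26, 23, 22, 21, 14, 14, 14, 12.
  34 → bin 1 (new)  [load 34/35]
  29 → bin 2 (new)  [load 29/35]
  27 → bin 3 (new)  [load 27/35]
  26 → bin 4 (new)  [load 26/35]
  23 → bin 5 (new)  [load 23/35]
  22 → bin 6 (new)  [load 22/35]
  21 → bin 7 (new)  [load 21/35]
  14 → bin 7  [load 35/35]
  14 → bin 8 (new)  [load 14/35]
  14 → bin 8  [load 28/35]
  12 → bin 5  [load 35/35]
8 bins opened.

8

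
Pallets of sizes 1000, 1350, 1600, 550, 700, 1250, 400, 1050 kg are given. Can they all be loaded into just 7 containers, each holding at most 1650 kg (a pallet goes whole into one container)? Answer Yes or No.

Yes

A valid assignment using 6 containers:
  container 1: 1600 = 1600
  container 2: 1350 = 1350
  container 3: 1250 + 400 = 1650
  container 4: 1050 + 550 = 1600
  container 5: 1000 = 1000
  container 6: 700 = 700
That uses only 6 ≤ 7, so 7 containers are enough.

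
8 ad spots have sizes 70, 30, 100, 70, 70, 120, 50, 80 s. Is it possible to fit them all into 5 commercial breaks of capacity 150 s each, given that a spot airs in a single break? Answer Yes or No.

A valid assignment using 4 commercial breaks:
  break 1: 120 + 30 = 150
  break 2: 100 + 50 = 150
  break 3: 80 + 70 = 150
  break 4: 70 + 70 = 140
That uses only 4 ≤ 5, so 5 commercial breaks are enough.

Yes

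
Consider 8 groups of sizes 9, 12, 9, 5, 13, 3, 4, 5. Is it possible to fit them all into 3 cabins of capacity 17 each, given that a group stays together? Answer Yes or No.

No

Total = 60; ⌈60/17⌉ = 4.
At least 4 cabins are required, but only 3 are allowed.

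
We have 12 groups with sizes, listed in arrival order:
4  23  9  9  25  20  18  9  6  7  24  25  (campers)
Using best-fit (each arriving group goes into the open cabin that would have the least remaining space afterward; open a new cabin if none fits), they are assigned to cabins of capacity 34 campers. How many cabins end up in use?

  4 → cabin 1 (new)  [load 4/34]
  23 → cabin 1  [load 27/34]
  9 → cabin 2 (new)  [load 9/34]
  9 → cabin 2  [load 18/34]
  25 → cabin 3 (new)  [load 25/34]
  20 → cabin 4 (new)  [load 20/34]
  18 → cabin 5 (new)  [load 18/34]
  9 → cabin 3  [load 34/34]
  6 → cabin 1  [load 33/34]
  7 → cabin 4  [load 27/34]
  24 → cabin 6 (new)  [load 24/34]
  25 → cabin 7 (new)  [load 25/34]
7 cabins opened.

7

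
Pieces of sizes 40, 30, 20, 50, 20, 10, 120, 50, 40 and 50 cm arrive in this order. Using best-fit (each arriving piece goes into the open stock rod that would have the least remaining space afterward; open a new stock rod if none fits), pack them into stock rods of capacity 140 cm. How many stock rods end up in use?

4

  40 → stock rod 1 (new)  [load 40/140]
  30 → stock rod 1  [load 70/140]
  20 → stock rod 1  [load 90/140]
  50 → stock rod 1  [load 140/140]
  20 → stock rod 2 (new)  [load 20/140]
  10 → stock rod 2  [load 30/140]
  120 → stock rod 3 (new)  [load 120/140]
  50 → stock rod 2  [load 80/140]
  40 → stock rod 2  [load 120/140]
  50 → stock rod 4 (new)  [load 50/140]
4 stock rods opened.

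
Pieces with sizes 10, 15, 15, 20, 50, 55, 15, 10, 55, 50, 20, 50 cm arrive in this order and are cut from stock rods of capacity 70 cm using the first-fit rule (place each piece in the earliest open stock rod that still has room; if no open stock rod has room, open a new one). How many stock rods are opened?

6

  10 → stock rod 1 (new)  [load 10/70]
  15 → stock rod 1  [load 25/70]
  15 → stock rod 1  [load 40/70]
  20 → stock rod 1  [load 60/70]
  50 → stock rod 2 (new)  [load 50/70]
  55 → stock rod 3 (new)  [load 55/70]
  15 → stock rod 2  [load 65/70]
  10 → stock rod 1  [load 70/70]
  55 → stock rod 4 (new)  [load 55/70]
  50 → stock rod 5 (new)  [load 50/70]
  20 → stock rod 5  [load 70/70]
  50 → stock rod 6 (new)  [load 50/70]
6 stock rods opened.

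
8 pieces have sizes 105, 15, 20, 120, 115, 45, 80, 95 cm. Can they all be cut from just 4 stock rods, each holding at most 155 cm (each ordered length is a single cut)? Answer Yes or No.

Total = 595 cm; ⌈595/155⌉ = 4.
5 pieces each exceed half the capacity and cannot share a stock rod, forcing at least 5 stock rods.
At least 5 stock rods are required, but only 4 are allowed.

No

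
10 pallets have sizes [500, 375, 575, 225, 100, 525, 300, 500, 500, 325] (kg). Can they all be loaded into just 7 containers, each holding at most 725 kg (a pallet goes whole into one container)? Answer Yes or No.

Yes

A valid assignment using 7 containers:
  container 1: 575 + 100 = 675
  container 2: 525 = 525
  container 3: 500 + 225 = 725
  container 4: 500 = 500
  container 5: 500 = 500
  container 6: 375 + 325 = 700
  container 7: 300 = 300
Every load is within 725 kg, so 7 containers suffice.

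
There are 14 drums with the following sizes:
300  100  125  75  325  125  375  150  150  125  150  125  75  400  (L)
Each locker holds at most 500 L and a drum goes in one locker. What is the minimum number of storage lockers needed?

6

Total = 400 + 375 + 325 + 300 + 150 + 150 + 150 + 125 + 125 + 125 + 125 + 100 + 75 + 75 = 2600 L.
Lower bound: ⌈2600/500⌉ = 6 storage lockers.
A packing using 6 storage lockers:
  locker 1: 400 + 100 = 500
  locker 2: 375 + 125 = 500
  locker 3: 325 + 150 = 475
  locker 4: 300 + 150 = 450
  locker 5: 150 + 125 + 125 + 75 = 475
  locker 6: 125 + 75 = 200
This matches the lower bound, so 6 is optimal.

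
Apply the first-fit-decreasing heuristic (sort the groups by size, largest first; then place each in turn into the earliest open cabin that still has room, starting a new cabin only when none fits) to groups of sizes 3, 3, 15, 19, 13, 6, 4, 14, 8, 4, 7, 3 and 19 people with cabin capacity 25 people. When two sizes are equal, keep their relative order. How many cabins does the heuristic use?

5

Sorted descending: 19, 19, 15, 14, 13, 8, 7, 6, 4, 4, 3, 3, 3.
  19 → cabin 1 (new)  [load 19/25]
  19 → cabin 2 (new)  [load 19/25]
  15 → cabin 3 (new)  [load 15/25]
  14 → cabin 4 (new)  [load 14/25]
  13 → cabin 5 (new)  [load 13/25]
  8 → cabin 3  [load 23/25]
  7 → cabin 4  [load 21/25]
  6 → cabin 1  [load 25/25]
  4 → cabin 2  [load 23/25]
  4 → cabin 4  [load 25/25]
  3 → cabin 5  [load 16/25]
  3 → cabin 5  [load 19/25]
  3 → cabin 5  [load 22/25]
5 cabins opened.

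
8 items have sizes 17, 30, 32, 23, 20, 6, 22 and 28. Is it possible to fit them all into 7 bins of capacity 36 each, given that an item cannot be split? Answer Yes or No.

Yes

A valid assignment using 7 bins:
  bin 1: 32 = 32
  bin 2: 30 + 6 = 36
  bin 3: 28 = 28
  bin 4: 23 = 23
  bin 5: 22 = 22
  bin 6: 20 = 20
  bin 7: 17 = 17
Every load is within 36, so 7 bins suffice.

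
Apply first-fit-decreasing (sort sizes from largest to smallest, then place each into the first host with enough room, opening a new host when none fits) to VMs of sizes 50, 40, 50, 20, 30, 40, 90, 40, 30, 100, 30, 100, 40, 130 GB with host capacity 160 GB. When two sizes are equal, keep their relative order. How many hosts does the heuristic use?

Sorted descending: 130, 100, 100, 90, 50, 50, 40, 40, 40, 40, 30, 30, 30, 20.
  130 → host 1 (new)  [load 130/160]
  100 → host 2 (new)  [load 100/160]
  100 → host 3 (new)  [load 100/160]
  90 → host 4 (new)  [load 90/160]
  50 → host 2  [load 150/160]
  50 → host 3  [load 150/160]
  40 → host 4  [load 130/160]
  40 → host 5 (new)  [load 40/160]
  40 → host 5  [load 80/160]
  40 → host 5  [load 120/160]
  30 → host 1  [load 160/160]
  30 → host 4  [load 160/160]
  30 → host 5  [load 150/160]
  20 → host 6 (new)  [load 20/160]
6 hosts opened.

6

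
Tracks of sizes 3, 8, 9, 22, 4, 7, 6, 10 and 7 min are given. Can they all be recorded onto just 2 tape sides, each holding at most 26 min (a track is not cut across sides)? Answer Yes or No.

No

Total = 76 min; ⌈76/26⌉ = 3.
At least 3 tape sides are required, but only 2 are allowed.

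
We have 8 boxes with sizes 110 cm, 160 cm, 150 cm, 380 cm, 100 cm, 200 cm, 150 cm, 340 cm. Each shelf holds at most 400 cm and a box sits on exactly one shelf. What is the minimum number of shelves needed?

5

Total = 380 + 340 + 200 + 160 + 150 + 150 + 110 + 100 = 1590 cm.
Lower bound: ⌈1590/400⌉ = 4 shelves.
A packing using 5 shelves:
  shelf 1: 380 = 380
  shelf 2: 340 = 340
  shelf 3: 200 + 160 = 360
  shelf 4: 150 + 150 + 100 = 400
  shelf 5: 110 = 110
No arrangement into 4 shelves stays within capacity, so 5 is optimal.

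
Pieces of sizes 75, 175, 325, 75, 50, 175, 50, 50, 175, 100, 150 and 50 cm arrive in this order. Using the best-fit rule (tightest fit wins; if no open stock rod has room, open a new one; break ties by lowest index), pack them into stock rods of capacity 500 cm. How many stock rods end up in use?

  75 → stock rod 1 (new)  [load 75/500]
  175 → stock rod 1  [load 250/500]
  325 → stock rod 2 (new)  [load 325/500]
  75 → stock rod 2  [load 400/500]
  50 → stock rod 2  [load 450/500]
  175 → stock rod 1  [load 425/500]
  50 → stock rod 2  [load 500/500]
  50 → stock rod 1  [load 475/500]
  175 → stock rod 3 (new)  [load 175/500]
  100 → stock rod 3  [load 275/500]
  150 → stock rod 3  [load 425/500]
  50 → stock rod 3  [load 475/500]
3 stock rods opened.

3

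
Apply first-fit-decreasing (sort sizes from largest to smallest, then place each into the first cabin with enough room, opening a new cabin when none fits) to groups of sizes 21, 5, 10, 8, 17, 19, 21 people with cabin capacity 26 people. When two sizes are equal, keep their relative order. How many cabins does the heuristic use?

5

Sorted descending: 21, 21, 19, 17, 10, 8, 5.
  21 → cabin 1 (new)  [load 21/26]
  21 → cabin 2 (new)  [load 21/26]
  19 → cabin 3 (new)  [load 19/26]
  17 → cabin 4 (new)  [load 17/26]
  10 → cabin 5 (new)  [load 10/26]
  8 → cabin 4  [load 25/26]
  5 → cabin 1  [load 26/26]
5 cabins opened.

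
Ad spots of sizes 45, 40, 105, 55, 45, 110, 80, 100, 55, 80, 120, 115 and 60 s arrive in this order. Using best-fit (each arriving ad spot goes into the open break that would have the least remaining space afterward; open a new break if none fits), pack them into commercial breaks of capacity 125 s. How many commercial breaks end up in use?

  45 → break 1 (new)  [load 45/125]
  40 → break 1  [load 85/125]
  105 → break 2 (new)  [load 105/125]
  55 → break 3 (new)  [load 55/125]
  45 → break 3  [load 100/125]
  110 → break 4 (new)  [load 110/125]
  80 → break 5 (new)  [load 80/125]
  100 → break 6 (new)  [load 100/125]
  55 → break 7 (new)  [load 55/125]
  80 → break 8 (new)  [load 80/125]
  120 → break 9 (new)  [load 120/125]
  115 → break 10 (new)  [load 115/125]
  60 → break 7  [load 115/125]
10 commercial breaks opened.

10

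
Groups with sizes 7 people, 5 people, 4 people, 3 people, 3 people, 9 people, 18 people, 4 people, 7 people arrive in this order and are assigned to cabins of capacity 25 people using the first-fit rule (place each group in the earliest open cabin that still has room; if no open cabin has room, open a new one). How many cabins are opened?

  7 → cabin 1 (new)  [load 7/25]
  5 → cabin 1  [load 12/25]
  4 → cabin 1  [load 16/25]
  3 → cabin 1  [load 19/25]
  3 → cabin 1  [load 22/25]
  9 → cabin 2 (new)  [load 9/25]
  18 → cabin 3 (new)  [load 18/25]
  4 → cabin 2  [load 13/25]
  7 → cabin 2  [load 20/25]
3 cabins opened.

3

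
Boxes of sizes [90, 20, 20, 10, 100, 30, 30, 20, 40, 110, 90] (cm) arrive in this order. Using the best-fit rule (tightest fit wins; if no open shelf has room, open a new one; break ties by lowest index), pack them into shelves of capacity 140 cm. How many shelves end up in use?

  90 → shelf 1 (new)  [load 90/140]
  20 → shelf 1  [load 110/140]
  20 → shelf 1  [load 130/140]
  10 → shelf 1  [load 140/140]
  100 → shelf 2 (new)  [load 100/140]
  30 → shelf 2  [load 130/140]
  30 → shelf 3 (new)  [load 30/140]
  20 → shelf 3  [load 50/140]
  40 → shelf 3  [load 90/140]
  110 → shelf 4 (new)  [load 110/140]
  90 → shelf 5 (new)  [load 90/140]
5 shelves opened.

5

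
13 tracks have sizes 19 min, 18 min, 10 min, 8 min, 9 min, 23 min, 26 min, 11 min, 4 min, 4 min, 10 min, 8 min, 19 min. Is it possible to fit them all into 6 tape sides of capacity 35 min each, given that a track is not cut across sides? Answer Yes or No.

Yes

A valid assignment using 5 tape sides:
  side 1: 26 + 9 = 35
  side 2: 23 + 11 = 34
  side 3: 19 + 10 + 4 = 33
  side 4: 19 + 10 + 4 = 33
  side 5: 18 + 8 + 8 = 34
That uses only 5 ≤ 6, so 6 tape sides are enough.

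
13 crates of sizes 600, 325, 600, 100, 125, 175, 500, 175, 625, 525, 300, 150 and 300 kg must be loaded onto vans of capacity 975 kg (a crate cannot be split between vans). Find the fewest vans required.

Total = 625 + 600 + 600 + 525 + 500 + 325 + 300 + 300 + 175 + 175 + 150 + 125 + 100 = 4500 kg.
Lower bound: ⌈4500/975⌉ = 5 vans.
A packing using 5 vans:
  van 1: 625 + 325 = 950
  van 2: 600 + 300 = 900
  van 3: 600 + 300 = 900
  van 4: 525 + 175 + 175 + 100 = 975
  van 5: 500 + 150 + 125 = 775
This matches the lower bound, so 5 is optimal.

5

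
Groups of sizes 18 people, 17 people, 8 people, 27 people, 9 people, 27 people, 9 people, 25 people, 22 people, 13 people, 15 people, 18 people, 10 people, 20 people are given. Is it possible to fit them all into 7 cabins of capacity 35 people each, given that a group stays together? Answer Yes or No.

No

Total = 238 people; ⌈238/35⌉ = 7.
The bound of 7 does not rule out 7, but exhaustive search shows no assignment into 7 cabins of capacity 35 people exists — the minimum is 8.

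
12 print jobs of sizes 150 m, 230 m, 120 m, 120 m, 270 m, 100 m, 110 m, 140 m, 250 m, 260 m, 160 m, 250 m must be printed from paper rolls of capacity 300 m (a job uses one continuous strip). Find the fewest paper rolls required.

9

Total = 270 + 260 + 250 + 250 + 230 + 160 + 150 + 140 + 120 + 120 + 110 + 100 = 2160 m.
Lower bound: ⌈2160/300⌉ = 8 paper rolls.
A packing using 9 paper rolls:
  roll 1: 270 = 270
  roll 2: 260 = 260
  roll 3: 250 = 250
  roll 4: 250 = 250
  roll 5: 230 = 230
  roll 6: 160 + 140 = 300
  roll 7: 150 + 120 = 270
  roll 8: 120 + 110 = 230
  roll 9: 100 = 100
No arrangement into 8 paper rolls stays within capacity, so 9 is optimal.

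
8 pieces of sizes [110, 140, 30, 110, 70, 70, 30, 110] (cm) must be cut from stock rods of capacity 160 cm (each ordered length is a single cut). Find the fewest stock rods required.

Total = 140 + 110 + 110 + 110 + 70 + 70 + 30 + 30 = 670 cm.
Lower bound: ⌈670/160⌉ = 5 stock rods.
A packing using 5 stock rods:
  stock rod 1: 140 = 140
  stock rod 2: 110 + 30 = 140
  stock rod 3: 110 + 30 = 140
  stock rod 4: 110 = 110
  stock rod 5: 70 + 70 = 140
This matches the lower bound, so 5 is optimal.

5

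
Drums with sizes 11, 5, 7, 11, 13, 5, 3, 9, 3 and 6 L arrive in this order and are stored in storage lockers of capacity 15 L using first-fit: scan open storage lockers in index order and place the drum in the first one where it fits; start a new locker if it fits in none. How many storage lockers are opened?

  11 → locker 1 (new)  [load 11/15]
  5 → locker 2 (new)  [load 5/15]
  7 → locker 2  [load 12/15]
  11 → locker 3 (new)  [load 11/15]
  13 → locker 4 (new)  [load 13/15]
  5 → locker 5 (new)  [load 5/15]
  3 → locker 1  [load 14/15]
  9 → locker 5  [load 14/15]
  3 → locker 2  [load 15/15]
  6 → locker 6 (new)  [load 6/15]
6 storage lockers opened.

6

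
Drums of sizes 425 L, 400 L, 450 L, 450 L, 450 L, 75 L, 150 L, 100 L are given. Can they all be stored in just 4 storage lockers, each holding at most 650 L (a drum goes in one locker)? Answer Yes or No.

No

Total = 2500 L; ⌈2500/650⌉ = 4.
5 drums each exceed half the capacity and cannot share a locker, forcing at least 5 storage lockers.
At least 5 storage lockers are required, but only 4 are allowed.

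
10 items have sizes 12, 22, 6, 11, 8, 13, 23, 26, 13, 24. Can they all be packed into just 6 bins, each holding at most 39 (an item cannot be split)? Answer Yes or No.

Yes

A valid assignment using 5 bins:
  bin 1: 26 + 13 = 39
  bin 2: 24 + 13 = 37
  bin 3: 23 + 12 = 35
  bin 4: 22 + 11 + 6 = 39
  bin 5: 8 = 8
That uses only 5 ≤ 6, so 6 bins are enough.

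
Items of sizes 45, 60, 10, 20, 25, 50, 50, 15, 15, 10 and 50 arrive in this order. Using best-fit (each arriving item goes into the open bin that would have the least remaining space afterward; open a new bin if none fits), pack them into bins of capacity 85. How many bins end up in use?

5

  45 → bin 1 (new)  [load 45/85]
  60 → bin 2 (new)  [load 60/85]
  10 → bin 2  [load 70/85]
  20 → bin 1  [load 65/85]
  25 → bin 3 (new)  [load 25/85]
  50 → bin 3  [load 75/85]
  50 → bin 4 (new)  [load 50/85]
  15 → bin 2  [load 85/85]
  15 → bin 1  [load 80/85]
  10 → bin 3  [load 85/85]
  50 → bin 5 (new)  [load 50/85]
5 bins opened.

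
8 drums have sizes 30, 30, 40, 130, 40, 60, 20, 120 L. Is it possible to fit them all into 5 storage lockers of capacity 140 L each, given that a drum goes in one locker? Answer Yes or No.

A valid assignment using 4 storage lockers:
  locker 1: 130 = 130
  locker 2: 120 + 20 = 140
  locker 3: 60 + 40 + 40 = 140
  locker 4: 30 + 30 = 60
That uses only 4 ≤ 5, so 5 storage lockers are enough.

Yes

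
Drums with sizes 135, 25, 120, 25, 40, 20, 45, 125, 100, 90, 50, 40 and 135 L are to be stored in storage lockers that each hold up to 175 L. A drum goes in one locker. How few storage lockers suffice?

6

Total = 135 + 135 + 125 + 120 + 100 + 90 + 50 + 45 + 40 + 40 + 25 + 25 + 20 = 950 L.
Lower bound: ⌈950/175⌉ = 6 storage lockers.
A packing using 6 storage lockers:
  locker 1: 135 + 40 = 175
  locker 2: 135 + 40 = 175
  locker 3: 125 + 50 = 175
  locker 4: 120 + 45 = 165
  locker 5: 100 + 25 + 25 + 20 = 170
  locker 6: 90 = 90
This matches the lower bound, so 6 is optimal.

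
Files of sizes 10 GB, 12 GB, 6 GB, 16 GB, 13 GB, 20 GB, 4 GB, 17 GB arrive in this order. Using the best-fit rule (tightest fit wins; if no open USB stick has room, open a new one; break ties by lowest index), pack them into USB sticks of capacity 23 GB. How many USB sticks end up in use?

5

  10 → USB stick 1 (new)  [load 10/23]
  12 → USB stick 1  [load 22/23]
  6 → USB stick 2 (new)  [load 6/23]
  16 → USB stick 2  [load 22/23]
  13 → USB stick 3 (new)  [load 13/23]
  20 → USB stick 4 (new)  [load 20/23]
  4 → USB stick 3  [load 17/23]
  17 → USB stick 5 (new)  [load 17/23]
5 USB sticks opened.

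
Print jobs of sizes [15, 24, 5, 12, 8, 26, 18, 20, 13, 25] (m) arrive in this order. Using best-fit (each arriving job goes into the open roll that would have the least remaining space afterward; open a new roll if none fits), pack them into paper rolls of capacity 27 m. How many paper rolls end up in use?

  15 → roll 1 (new)  [load 15/27]
  24 → roll 2 (new)  [load 24/27]
  5 → roll 1  [load 20/27]
  12 → roll 3 (new)  [load 12/27]
  8 → roll 3  [load 20/27]
  26 → roll 4 (new)  [load 26/27]
  18 → roll 5 (new)  [load 18/27]
  20 → roll 6 (new)  [load 20/27]
  13 → roll 7 (new)  [load 13/27]
  25 → roll 8 (new)  [load 25/27]
8 paper rolls opened.

8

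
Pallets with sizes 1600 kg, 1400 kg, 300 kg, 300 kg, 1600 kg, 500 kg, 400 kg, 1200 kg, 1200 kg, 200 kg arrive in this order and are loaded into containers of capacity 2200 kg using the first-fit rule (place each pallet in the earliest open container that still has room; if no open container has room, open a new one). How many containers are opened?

5

  1600 → container 1 (new)  [load 1600/2200]
  1400 → container 2 (new)  [load 1400/2200]
  300 → container 1  [load 1900/2200]
  300 → container 1  [load 2200/2200]
  1600 → container 3 (new)  [load 1600/2200]
  500 → container 2  [load 1900/2200]
  400 → container 3  [load 2000/2200]
  1200 → container 4 (new)  [load 1200/2200]
  1200 → container 5 (new)  [load 1200/2200]
  200 → container 2  [load 2100/2200]
5 containers opened.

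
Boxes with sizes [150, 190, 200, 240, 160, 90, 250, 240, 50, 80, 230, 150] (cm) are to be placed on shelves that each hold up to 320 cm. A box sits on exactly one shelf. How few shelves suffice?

Total = 250 + 240 + 240 + 230 + 200 + 190 + 160 + 150 + 150 + 90 + 80 + 50 = 2030 cm.
Lower bound: ⌈2030/320⌉ = 7 shelves.
A packing using 8 shelves:
  shelf 1: 250 + 50 = 300
  shelf 2: 240 + 80 = 320
  shelf 3: 240 = 240
  shelf 4: 230 + 90 = 320
  shelf 5: 200 = 200
  shelf 6: 190 = 190
  shelf 7: 160 + 150 = 310
  shelf 8: 150 = 150
No arrangement into 7 shelves stays within capacity, so 8 is optimal.

8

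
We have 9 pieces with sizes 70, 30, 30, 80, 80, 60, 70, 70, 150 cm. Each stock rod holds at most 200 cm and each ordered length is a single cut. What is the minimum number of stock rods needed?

Total = 150 + 80 + 80 + 70 + 70 + 70 + 60 + 30 + 30 = 640 cm.
Lower bound: ⌈640/200⌉ = 4 stock rods.
A packing using 4 stock rods:
  stock rod 1: 150 + 30 = 180
  stock rod 2: 80 + 80 + 30 = 190
  stock rod 3: 70 + 70 + 60 = 200
  stock rod 4: 70 = 70
This matches the lower bound, so 4 is optimal.

4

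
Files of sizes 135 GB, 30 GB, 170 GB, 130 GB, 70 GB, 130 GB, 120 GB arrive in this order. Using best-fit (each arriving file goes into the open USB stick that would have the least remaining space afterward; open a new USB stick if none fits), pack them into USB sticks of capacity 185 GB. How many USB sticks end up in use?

6

  135 → USB stick 1 (new)  [load 135/185]
  30 → USB stick 1  [load 165/185]
  170 → USB stick 2 (new)  [load 170/185]
  130 → USB stick 3 (new)  [load 130/185]
  70 → USB stick 4 (new)  [load 70/185]
  130 → USB stick 5 (new)  [load 130/185]
  120 → USB stick 6 (new)  [load 120/185]
6 USB sticks opened.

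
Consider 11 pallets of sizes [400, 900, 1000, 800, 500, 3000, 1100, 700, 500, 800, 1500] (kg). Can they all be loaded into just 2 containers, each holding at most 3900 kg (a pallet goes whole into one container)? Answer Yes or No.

Total = 11200 kg; ⌈11200/3900⌉ = 3.
At least 3 containers are required, but only 2 are allowed.

No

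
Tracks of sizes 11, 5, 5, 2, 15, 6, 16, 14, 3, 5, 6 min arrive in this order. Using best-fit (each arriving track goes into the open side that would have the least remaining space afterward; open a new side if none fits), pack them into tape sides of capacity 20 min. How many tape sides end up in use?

  11 → side 1 (new)  [load 11/20]
  5 → side 1  [load 16/20]
  5 → side 2 (new)  [load 5/20]
  2 → side 1  [load 18/20]
  15 → side 2  [load 20/20]
  6 → side 3 (new)  [load 6/20]
  16 → side 4 (new)  [load 16/20]
  14 → side 3  [load 20/20]
  3 → side 4  [load 19/20]
  5 → side 5 (new)  [load 5/20]
  6 → side 5  [load 11/20]
5 tape sides opened.

5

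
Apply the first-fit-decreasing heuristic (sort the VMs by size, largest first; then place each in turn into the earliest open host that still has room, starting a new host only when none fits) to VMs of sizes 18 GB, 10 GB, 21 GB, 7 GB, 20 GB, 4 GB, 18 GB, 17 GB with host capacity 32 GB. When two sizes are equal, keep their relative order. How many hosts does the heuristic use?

Sorted descending: 21, 20, 18, 18, 17, 10, 7, 4.
  21 → host 1 (new)  [load 21/32]
  20 → host 2 (new)  [load 20/32]
  18 → host 3 (new)  [load 18/32]
  18 → host 4 (new)  [load 18/32]
  17 → host 5 (new)  [load 17/32]
  10 → host 1  [load 31/32]
  7 → host 2  [load 27/32]
  4 → host 2  [load 31/32]
5 hosts opened.

5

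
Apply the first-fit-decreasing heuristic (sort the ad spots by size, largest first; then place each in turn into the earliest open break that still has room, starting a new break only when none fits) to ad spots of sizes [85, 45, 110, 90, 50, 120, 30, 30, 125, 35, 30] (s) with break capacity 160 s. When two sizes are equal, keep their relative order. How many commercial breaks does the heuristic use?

5

Sorted descending: 125, 120, 110, 90, 85, 50, 45, 35, 30, 30, 30.
  125 → break 1 (new)  [load 125/160]
  120 → break 2 (new)  [load 120/160]
  110 → break 3 (new)  [load 110/160]
  90 → break 4 (new)  [load 90/160]
  85 → break 5 (new)  [load 85/160]
  50 → break 3  [load 160/160]
  45 → break 4  [load 135/160]
  35 → break 1  [load 160/160]
  30 → break 2  [load 150/160]
  30 → break 5  [load 115/160]
  30 → break 5  [load 145/160]
5 commercial breaks opened.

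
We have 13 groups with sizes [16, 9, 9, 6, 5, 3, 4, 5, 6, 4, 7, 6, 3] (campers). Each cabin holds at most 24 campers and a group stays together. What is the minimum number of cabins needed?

4

Total = 16 + 9 + 9 + 7 + 6 + 6 + 6 + 5 + 5 + 4 + 4 + 3 + 3 = 83 campers.
Lower bound: ⌈83/24⌉ = 4 cabins.
A packing using 4 cabins:
  cabin 1: 16 + 7 = 23
  cabin 2: 9 + 9 + 6 = 24
  cabin 3: 6 + 6 + 5 + 5 = 22
  cabin 4: 4 + 4 + 3 + 3 = 14
This matches the lower bound, so 4 is optimal.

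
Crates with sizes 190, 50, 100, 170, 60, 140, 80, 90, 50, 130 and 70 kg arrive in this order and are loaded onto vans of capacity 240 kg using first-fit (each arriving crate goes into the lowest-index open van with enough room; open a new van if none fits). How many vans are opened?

  190 → van 1 (new)  [load 190/240]
  50 → van 1  [load 240/240]
  100 → van 2 (new)  [load 100/240]
  170 → van 3 (new)  [load 170/240]
  60 → van 2  [load 160/240]
  140 → van 4 (new)  [load 140/240]
  80 → van 2  [load 240/240]
  90 → van 4  [load 230/240]
  50 → van 3  [load 220/240]
  130 → van 5 (new)  [load 130/240]
  70 → van 5  [load 200/240]
5 vans opened.

5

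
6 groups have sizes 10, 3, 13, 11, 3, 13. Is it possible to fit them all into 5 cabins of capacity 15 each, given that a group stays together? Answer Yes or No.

Yes

A valid assignment using 4 cabins:
  cabin 1: 13 = 13
  cabin 2: 13 = 13
  cabin 3: 11 + 3 = 14
  cabin 4: 10 + 3 = 13
That uses only 4 ≤ 5, so 5 cabins are enough.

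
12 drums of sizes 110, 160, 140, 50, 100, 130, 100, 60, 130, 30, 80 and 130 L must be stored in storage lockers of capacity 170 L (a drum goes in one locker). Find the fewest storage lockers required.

9

Total = 160 + 140 + 130 + 130 + 130 + 110 + 100 + 100 + 80 + 60 + 50 + 30 = 1220 L.
Lower bound: ⌈1220/170⌉ = 8 storage lockers.
A packing using 9 storage lockers:
  locker 1: 160 = 160
  locker 2: 140 + 30 = 170
  locker 3: 130 = 130
  locker 4: 130 = 130
  locker 5: 130 = 130
  locker 6: 110 + 60 = 170
  locker 7: 100 + 50 = 150
  locker 8: 100 = 100
  locker 9: 80 = 80
No arrangement into 8 storage lockers stays within capacity, so 9 is optimal.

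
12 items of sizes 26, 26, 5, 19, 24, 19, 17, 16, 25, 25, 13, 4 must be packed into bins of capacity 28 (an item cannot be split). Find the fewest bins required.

10

Total = 26 + 26 + 25 + 25 + 24 + 19 + 19 + 17 + 16 + 13 + 5 + 4 = 219.
Lower bound: ⌈219/28⌉ = 8 bins.
Also, 9 items each exceed 14, and no two of those can share a bin, so at least 9 bins are needed.
A packing using 10 bins:
  bin 1: 26 = 26
  bin 2: 26 = 26
  bin 3: 25 = 25
  bin 4: 25 = 25
  bin 5: 24 + 4 = 28
  bin 6: 19 + 5 = 24
  bin 7: 19 = 19
  bin 8: 17 = 17
  bin 9: 16 = 16
  bin 10: 13 = 13
No arrangement into 9 bins stays within capacity, so 10 is optimal.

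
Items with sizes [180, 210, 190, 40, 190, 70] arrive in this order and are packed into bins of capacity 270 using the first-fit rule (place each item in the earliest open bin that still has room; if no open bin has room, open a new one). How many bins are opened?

  180 → bin 1 (new)  [load 180/270]
  210 → bin 2 (new)  [load 210/270]
  190 → bin 3 (new)  [load 190/270]
  40 → bin 1  [load 220/270]
  190 → bin 4 (new)  [load 190/270]
  70 → bin 3  [load 260/270]
4 bins opened.

4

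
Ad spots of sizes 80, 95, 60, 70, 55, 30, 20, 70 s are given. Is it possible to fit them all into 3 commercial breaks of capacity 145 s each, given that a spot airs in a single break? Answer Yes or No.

No

Total = 480 s; ⌈480/145⌉ = 4.
At least 4 commercial breaks are required, but only 3 are allowed.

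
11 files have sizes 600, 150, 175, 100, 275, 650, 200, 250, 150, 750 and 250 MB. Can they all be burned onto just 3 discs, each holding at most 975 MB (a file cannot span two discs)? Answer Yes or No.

Total = 3550 MB; ⌈3550/975⌉ = 4.
At least 4 discs are required, but only 3 are allowed.

No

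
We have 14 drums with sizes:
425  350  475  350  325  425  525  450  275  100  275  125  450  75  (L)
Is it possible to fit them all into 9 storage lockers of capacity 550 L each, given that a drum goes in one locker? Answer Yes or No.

Total = 4625 L; ⌈4625/550⌉ = 9.
The bound of 9 does not rule out 9, but exhaustive search shows no assignment into 9 storage lockers of capacity 550 L exists — the minimum is 10.

No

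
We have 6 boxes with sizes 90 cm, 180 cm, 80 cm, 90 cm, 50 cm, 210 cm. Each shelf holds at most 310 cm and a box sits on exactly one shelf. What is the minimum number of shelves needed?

3

Total = 210 + 180 + 90 + 90 + 80 + 50 = 700 cm.
Lower bound: ⌈700/310⌉ = 3 shelves.
A packing using 3 shelves:
  shelf 1: 210 + 90 = 300
  shelf 2: 180 + 90 = 270
  shelf 3: 80 + 50 = 130
This matches the lower bound, so 3 is optimal.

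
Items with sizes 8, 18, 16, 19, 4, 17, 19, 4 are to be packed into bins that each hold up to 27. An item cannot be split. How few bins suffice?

Total = 19 + 19 + 18 + 17 + 16 + 8 + 4 + 4 = 105.
Lower bound: ⌈105/27⌉ = 4 bins.
Also, 5 items each exceed 27/2, and no two of those can share a bin, so at least 5 bins are needed.
A packing using 5 bins:
  bin 1: 19 + 8 = 27
  bin 2: 19 + 4 + 4 = 27
  bin 3: 18 = 18
  bin 4: 17 = 17
  bin 5: 16 = 16
This matches the lower bound, so 5 is optimal.

5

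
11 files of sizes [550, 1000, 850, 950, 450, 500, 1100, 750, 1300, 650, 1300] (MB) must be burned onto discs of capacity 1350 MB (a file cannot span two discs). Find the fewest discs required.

8

Total = 1300 + 1300 + 1100 + 1000 + 950 + 850 + 750 + 650 + 550 + 500 + 450 = 9400 MB.
Lower bound: ⌈9400/1350⌉ = 7 discs.
A packing using 8 discs:
  disc 1: 1300 = 1300
  disc 2: 1300 = 1300
  disc 3: 1100 = 1100
  disc 4: 1000 = 1000
  disc 5: 950 = 950
  disc 6: 850 + 500 = 1350
  disc 7: 750 + 550 = 1300
  disc 8: 650 + 450 = 1100
No arrangement into 7 discs stays within capacity, so 8 is optimal.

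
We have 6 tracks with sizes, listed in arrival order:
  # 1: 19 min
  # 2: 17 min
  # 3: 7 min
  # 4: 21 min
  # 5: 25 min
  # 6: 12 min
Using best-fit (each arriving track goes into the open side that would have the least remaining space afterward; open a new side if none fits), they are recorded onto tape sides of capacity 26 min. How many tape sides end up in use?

  19 → side 1 (new)  [load 19/26]
  17 → side 2 (new)  [load 17/26]
  7 → side 1  [load 26/26]
  21 → side 3 (new)  [load 21/26]
  25 → side 4 (new)  [load 25/26]
  12 → side 5 (new)  [load 12/26]
5 tape sides opened.

5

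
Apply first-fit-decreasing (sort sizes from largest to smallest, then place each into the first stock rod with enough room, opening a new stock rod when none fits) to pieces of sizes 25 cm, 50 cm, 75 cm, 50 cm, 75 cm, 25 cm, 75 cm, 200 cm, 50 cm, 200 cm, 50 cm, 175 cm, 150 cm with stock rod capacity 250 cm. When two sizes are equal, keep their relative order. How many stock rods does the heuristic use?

Sorted descending: 200, 200, 175, 150, 75, 75, 75, 50, 50, 50, 50, 25, 25.
  200 → stock rod 1 (new)  [load 200/250]
  200 → stock rod 2 (new)  [load 200/250]
  175 → stock rod 3 (new)  [load 175/250]
  150 → stock rod 4 (new)  [load 150/250]
  75 → stock rod 3  [load 250/250]
  75 → stock rod 4  [load 225/250]
  75 → stock rod 5 (new)  [load 75/250]
  50 → stock rod 1  [load 250/250]
  50 → stock rod 2  [load 250/250]
  50 → stock rod 5  [load 125/250]
  50 → stock rod 5  [load 175/250]
  25 → stock rod 4  [load 250/250]
  25 → stock rod 5  [load 200/250]
5 stock rods opened.

5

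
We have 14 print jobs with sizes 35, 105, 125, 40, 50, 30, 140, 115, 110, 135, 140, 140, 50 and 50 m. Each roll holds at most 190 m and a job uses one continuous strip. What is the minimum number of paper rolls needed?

Total = 140 + 140 + 140 + 135 + 125 + 115 + 110 + 105 + 50 + 50 + 50 + 40 + 35 + 30 = 1265 m.
Lower bound: ⌈1265/190⌉ = 7 paper rolls.
Also, 8 print jobs each exceed 95 m, and no two of those can share a roll, so at least 8 paper rolls are needed.
A packing using 8 paper rolls:
  roll 1: 140 + 50 = 190
  roll 2: 140 + 50 = 190
  roll 3: 140 + 50 = 190
  roll 4: 135 + 40 = 175
  roll 5: 125 + 35 + 30 = 190
  roll 6: 115 = 115
  roll 7: 110 = 110
  roll 8: 105 = 105
This matches the lower bound, so 8 is optimal.

8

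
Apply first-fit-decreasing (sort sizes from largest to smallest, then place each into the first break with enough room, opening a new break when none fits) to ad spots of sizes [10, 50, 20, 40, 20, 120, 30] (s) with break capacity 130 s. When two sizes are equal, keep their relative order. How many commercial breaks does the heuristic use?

3

Sorted descending: 120, 50, 40, 30, 20, 20, 10.
  120 → break 1 (new)  [load 120/130]
  50 → break 2 (new)  [load 50/130]
  40 → break 2  [load 90/130]
  30 → break 2  [load 120/130]
  20 → break 3 (new)  [load 20/130]
  20 → break 3  [load 40/130]
  10 → break 1  [load 130/130]
3 commercial breaks opened.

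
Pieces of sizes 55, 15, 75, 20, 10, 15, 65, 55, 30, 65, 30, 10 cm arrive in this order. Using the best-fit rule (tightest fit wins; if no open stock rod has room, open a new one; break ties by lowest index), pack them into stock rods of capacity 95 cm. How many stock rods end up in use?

  55 → stock rod 1 (new)  [load 55/95]
  15 → stock rod 1  [load 70/95]
  75 → stock rod 2 (new)  [load 75/95]
  20 → stock rod 2  [load 95/95]
  10 → stock rod 1  [load 80/95]
  15 → stock rod 1  [load 95/95]
  65 → stock rod 3 (new)  [load 65/95]
  55 → stock rod 4 (new)  [load 55/95]
  30 → stock rod 3  [load 95/95]
  65 → stock rod 5 (new)  [load 65/95]
  30 → stock rod 5  [load 95/95]
  10 → stock rod 4  [load 65/95]
5 stock rods opened.

5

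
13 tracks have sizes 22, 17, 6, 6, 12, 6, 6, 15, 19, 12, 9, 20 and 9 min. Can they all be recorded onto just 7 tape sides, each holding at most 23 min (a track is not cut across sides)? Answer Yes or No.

Total = 159 min; ⌈159/23⌉ = 7.
The bound of 7 does not rule out 7, but exhaustive search shows no assignment into 7 tape sides of capacity 23 min exists — the minimum is 8.

No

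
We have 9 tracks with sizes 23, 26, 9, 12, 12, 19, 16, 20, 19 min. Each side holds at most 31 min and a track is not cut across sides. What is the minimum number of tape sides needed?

Total = 26 + 23 + 20 + 19 + 19 + 16 + 12 + 12 + 9 = 156 min.
Lower bound: ⌈156/31⌉ = 6 tape sides.
A packing using 6 tape sides:
  side 1: 26 = 26
  side 2: 23 = 23
  side 3: 20 + 9 = 29
  side 4: 19 + 12 = 31
  side 5: 19 + 12 = 31
  side 6: 16 = 16
This matches the lower bound, so 6 is optimal.

6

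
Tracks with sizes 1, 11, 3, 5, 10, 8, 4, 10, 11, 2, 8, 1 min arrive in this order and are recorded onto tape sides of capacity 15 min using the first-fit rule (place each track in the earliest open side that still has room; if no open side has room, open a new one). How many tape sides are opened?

6

  1 → side 1 (new)  [load 1/15]
  11 → side 1  [load 12/15]
  3 → side 1  [load 15/15]
  5 → side 2 (new)  [load 5/15]
  10 → side 2  [load 15/15]
  8 → side 3 (new)  [load 8/15]
  4 → side 3  [load 12/15]
  10 → side 4 (new)  [load 10/15]
  11 → side 5 (new)  [load 11/15]
  2 → side 3  [load 14/15]
  8 → side 6 (new)  [load 8/15]
  1 → side 3  [load 15/15]
6 tape sides opened.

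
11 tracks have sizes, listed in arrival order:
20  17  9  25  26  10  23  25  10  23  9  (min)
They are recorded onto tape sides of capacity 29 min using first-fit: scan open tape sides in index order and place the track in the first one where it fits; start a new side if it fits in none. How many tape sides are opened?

  20 → side 1 (new)  [load 20/29]
  17 → side 2 (new)  [load 17/29]
  9 → side 1  [load 29/29]
  25 → side 3 (new)  [load 25/29]
  26 → side 4 (new)  [load 26/29]
  10 → side 2  [load 27/29]
  23 → side 5 (new)  [load 23/29]
  25 → side 6 (new)  [load 25/29]
  10 → side 7 (new)  [load 10/29]
  23 → side 8 (new)  [load 23/29]
  9 → side 7  [load 19/29]
8 tape sides opened.

8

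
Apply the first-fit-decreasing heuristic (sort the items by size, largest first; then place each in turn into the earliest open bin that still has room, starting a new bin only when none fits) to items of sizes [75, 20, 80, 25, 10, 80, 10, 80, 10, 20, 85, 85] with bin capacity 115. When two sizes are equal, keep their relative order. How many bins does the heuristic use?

6

Sorted descending: 85, 85, 80, 80, 80, 75, 25, 20, 20, 10, 10, 10.
  85 → bin 1 (new)  [load 85/115]
  85 → bin 2 (new)  [load 85/115]
  80 → bin 3 (new)  [load 80/115]
  80 → bin 4 (new)  [load 80/115]
  80 → bin 5 (new)  [load 80/115]
  75 → bin 6 (new)  [load 75/115]
  25 → bin 1  [load 110/115]
  20 → bin 2  [load 105/115]
  20 → bin 3  [load 100/115]
  10 → bin 2  [load 115/115]
  10 → bin 3  [load 110/115]
  10 → bin 4  [load 90/115]
6 bins opened.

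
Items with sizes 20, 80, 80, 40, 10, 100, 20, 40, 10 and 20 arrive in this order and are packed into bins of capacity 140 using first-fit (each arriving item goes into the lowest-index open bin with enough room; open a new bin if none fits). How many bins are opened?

3

  20 → bin 1 (new)  [load 20/140]
  80 → bin 1  [load 100/140]
  80 → bin 2 (new)  [load 80/140]
  40 → bin 1  [load 140/140]
  10 → bin 2  [load 90/140]
  100 → bin 3 (new)  [load 100/140]
  20 → bin 2  [load 110/140]
  40 → bin 3  [load 140/140]
  10 → bin 2  [load 120/140]
  20 → bin 2  [load 140/140]
3 bins opened.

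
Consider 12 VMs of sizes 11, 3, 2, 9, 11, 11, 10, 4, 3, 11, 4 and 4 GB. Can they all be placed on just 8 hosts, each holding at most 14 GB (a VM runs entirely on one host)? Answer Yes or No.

Yes

A valid assignment using 7 hosts:
  host 1: 11 + 3 = 14
  host 2: 11 + 3 = 14
  host 3: 11 + 2 = 13
  host 4: 11 = 11
  host 5: 10 + 4 = 14
  host 6: 9 + 4 = 13
  host 7: 4 = 4
That uses only 7 ≤ 8, so 8 hosts are enough.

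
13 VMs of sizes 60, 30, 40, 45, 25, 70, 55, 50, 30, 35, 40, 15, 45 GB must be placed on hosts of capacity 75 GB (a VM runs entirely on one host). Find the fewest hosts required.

8

Total = 70 + 60 + 55 + 50 + 45 + 45 + 40 + 40 + 35 + 30 + 30 + 25 + 15 = 540 GB.
Lower bound: ⌈540/75⌉ = 8 hosts.
A packing using 8 hosts:
  host 1: 70 = 70
  host 2: 60 + 15 = 75
  host 3: 55 = 55
  host 4: 50 + 25 = 75
  host 5: 45 + 30 = 75
  host 6: 45 + 30 = 75
  host 7: 40 + 35 = 75
  host 8: 40 = 40
This matches the lower bound, so 8 is optimal.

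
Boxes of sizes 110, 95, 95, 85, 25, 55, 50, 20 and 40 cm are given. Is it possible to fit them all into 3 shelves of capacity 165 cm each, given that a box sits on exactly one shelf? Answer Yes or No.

No

Total = 575 cm; ⌈575/165⌉ = 4.
At least 4 shelves are required, but only 3 are allowed.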